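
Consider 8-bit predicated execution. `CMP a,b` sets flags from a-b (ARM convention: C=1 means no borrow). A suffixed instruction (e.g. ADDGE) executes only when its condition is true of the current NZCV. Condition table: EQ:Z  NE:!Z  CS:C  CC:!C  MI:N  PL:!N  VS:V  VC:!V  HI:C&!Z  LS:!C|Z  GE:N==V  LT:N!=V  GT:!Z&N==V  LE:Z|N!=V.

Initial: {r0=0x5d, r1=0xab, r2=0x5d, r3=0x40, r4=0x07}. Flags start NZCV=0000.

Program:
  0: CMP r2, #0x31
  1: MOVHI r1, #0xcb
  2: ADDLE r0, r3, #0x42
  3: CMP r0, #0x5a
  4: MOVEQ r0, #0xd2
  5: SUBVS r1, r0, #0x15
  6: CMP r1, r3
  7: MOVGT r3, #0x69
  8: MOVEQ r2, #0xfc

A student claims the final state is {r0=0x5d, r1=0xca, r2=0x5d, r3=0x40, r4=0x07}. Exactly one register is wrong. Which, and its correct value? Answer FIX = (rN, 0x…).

FIX = (r1, 0xcb)

0: ✓ CMP  NZCV=0010
1: ✓ MOVHI  r1←0xcb
2: · ADDLE
3: ✓ CMP  NZCV=0010
4: · MOVEQ
5: · SUBVS
6: ✓ CMP  NZCV=1010
7: · MOVGT
8: · MOVEQ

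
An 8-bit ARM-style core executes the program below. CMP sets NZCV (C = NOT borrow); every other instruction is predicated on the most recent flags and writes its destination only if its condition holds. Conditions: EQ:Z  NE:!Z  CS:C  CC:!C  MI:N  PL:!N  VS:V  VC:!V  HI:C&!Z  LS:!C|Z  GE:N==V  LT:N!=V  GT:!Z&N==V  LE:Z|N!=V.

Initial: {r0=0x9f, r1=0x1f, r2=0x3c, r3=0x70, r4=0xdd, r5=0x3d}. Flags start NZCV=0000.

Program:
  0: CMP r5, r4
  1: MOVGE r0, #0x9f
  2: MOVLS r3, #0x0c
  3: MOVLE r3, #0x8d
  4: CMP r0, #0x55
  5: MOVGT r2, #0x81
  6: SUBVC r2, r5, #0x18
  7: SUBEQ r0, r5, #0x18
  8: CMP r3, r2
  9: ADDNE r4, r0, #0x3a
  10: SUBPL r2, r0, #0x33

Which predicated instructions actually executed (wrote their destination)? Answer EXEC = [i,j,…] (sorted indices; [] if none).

0: ✓ CMP  NZCV=0000
1: ✓ MOVGE  r0←0x9f
2: ✓ MOVLS  r3←0x0c
3: · MOVLE
4: ✓ CMP  NZCV=0011
5: · MOVGT
6: · SUBVC
7: · SUBEQ
8: ✓ CMP  NZCV=1000
9: ✓ ADDNE  r4←0xd9
10: · SUBPL

EXEC = [1,2,9]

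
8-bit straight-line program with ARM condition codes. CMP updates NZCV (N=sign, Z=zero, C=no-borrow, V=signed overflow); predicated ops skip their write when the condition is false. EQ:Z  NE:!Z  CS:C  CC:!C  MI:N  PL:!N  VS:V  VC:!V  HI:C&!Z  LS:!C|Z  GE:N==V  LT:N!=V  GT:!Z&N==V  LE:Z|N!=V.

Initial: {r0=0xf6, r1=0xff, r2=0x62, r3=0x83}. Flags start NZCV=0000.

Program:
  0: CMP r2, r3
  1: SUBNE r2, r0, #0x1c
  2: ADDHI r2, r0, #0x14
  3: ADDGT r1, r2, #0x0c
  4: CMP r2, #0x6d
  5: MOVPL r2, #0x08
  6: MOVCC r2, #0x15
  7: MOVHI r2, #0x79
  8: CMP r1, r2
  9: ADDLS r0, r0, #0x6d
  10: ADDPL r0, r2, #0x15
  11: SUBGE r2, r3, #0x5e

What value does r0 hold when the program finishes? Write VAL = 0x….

VAL = 0x8e

0: ✓ CMP  NZCV=1001
1: ✓ SUBNE  r2←0xda
2: · ADDHI
3: ✓ ADDGT  r1←0xe6
4: ✓ CMP  NZCV=0011
5: ✓ MOVPL  r2←0x08
6: · MOVCC
7: ✓ MOVHI  r2←0x79
8: ✓ CMP  NZCV=0011
9: · ADDLS
10: ✓ ADDPL  r0←0x8e
11: · SUBGE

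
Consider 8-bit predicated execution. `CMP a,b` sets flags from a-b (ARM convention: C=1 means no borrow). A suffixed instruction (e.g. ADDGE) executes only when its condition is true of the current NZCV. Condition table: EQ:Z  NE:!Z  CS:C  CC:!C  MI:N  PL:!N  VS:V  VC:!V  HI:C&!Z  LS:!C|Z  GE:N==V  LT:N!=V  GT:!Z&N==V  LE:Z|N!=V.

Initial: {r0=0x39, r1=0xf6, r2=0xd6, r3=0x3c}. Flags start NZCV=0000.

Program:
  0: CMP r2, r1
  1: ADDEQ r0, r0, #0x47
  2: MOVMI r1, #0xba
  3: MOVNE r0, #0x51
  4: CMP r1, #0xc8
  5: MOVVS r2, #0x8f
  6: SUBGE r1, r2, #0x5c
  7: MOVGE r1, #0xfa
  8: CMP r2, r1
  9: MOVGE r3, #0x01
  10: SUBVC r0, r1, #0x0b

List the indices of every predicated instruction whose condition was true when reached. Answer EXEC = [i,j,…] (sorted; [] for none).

EXEC = [2,3,9,10]

0: ✓ CMP  NZCV=1000
1: · ADDEQ
2: ✓ MOVMI  r1←0xba
3: ✓ MOVNE  r0←0x51
4: ✓ CMP  NZCV=1000
5: · MOVVS
6: · SUBGE
7: · MOVGE
8: ✓ CMP  NZCV=0010
9: ✓ MOVGE  r3←0x01
10: ✓ SUBVC  r0←0xaf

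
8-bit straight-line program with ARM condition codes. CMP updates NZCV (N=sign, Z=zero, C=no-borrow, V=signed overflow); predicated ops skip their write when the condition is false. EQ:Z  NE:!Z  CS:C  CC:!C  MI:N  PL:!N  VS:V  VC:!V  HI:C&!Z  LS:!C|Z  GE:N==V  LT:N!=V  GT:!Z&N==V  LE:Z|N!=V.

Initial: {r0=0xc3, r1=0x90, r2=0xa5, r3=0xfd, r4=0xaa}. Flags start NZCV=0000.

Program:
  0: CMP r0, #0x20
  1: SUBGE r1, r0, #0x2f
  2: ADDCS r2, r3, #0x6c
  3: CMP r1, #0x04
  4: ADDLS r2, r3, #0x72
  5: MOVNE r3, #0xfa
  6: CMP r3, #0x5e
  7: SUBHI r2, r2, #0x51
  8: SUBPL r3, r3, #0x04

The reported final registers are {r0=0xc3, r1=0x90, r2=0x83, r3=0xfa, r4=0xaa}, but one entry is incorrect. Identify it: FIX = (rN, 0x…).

[0] flags=1010 → (cmp)
[1] flags=1010 GE?F → skip
[2] flags=1010 CS?T → r2=0x69
[3] flags=1010 → (cmp)
[4] flags=1010 LS?F → skip
[5] flags=1010 NE?T → r3=0xfa
[6] flags=1010 → (cmp)
[7] flags=1010 HI?T → r2=0x18
[8] flags=1010 PL?F → skip

FIX = (r2, 0x18)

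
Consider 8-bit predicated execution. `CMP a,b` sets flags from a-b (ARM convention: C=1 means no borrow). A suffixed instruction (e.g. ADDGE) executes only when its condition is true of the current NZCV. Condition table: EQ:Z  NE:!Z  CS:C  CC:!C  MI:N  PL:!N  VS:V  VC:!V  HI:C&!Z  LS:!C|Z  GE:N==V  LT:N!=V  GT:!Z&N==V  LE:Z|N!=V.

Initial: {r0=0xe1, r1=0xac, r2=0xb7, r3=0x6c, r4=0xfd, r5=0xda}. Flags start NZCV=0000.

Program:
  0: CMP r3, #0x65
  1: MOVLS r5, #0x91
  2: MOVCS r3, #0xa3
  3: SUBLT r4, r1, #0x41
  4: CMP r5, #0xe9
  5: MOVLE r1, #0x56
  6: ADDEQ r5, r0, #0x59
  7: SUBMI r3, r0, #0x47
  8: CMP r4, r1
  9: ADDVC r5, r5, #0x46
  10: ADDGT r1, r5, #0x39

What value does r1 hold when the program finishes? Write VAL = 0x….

0: ✓ CMP  NZCV=0010
1: · MOVLS
2: ✓ MOVCS  r3←0xa3
3: · SUBLT
4: ✓ CMP  NZCV=1000
5: ✓ MOVLE  r1←0x56
6: · ADDEQ
7: ✓ SUBMI  r3←0x9a
8: ✓ CMP  NZCV=1010
9: ✓ ADDVC  r5←0x20
10: · ADDGT

VAL = 0x56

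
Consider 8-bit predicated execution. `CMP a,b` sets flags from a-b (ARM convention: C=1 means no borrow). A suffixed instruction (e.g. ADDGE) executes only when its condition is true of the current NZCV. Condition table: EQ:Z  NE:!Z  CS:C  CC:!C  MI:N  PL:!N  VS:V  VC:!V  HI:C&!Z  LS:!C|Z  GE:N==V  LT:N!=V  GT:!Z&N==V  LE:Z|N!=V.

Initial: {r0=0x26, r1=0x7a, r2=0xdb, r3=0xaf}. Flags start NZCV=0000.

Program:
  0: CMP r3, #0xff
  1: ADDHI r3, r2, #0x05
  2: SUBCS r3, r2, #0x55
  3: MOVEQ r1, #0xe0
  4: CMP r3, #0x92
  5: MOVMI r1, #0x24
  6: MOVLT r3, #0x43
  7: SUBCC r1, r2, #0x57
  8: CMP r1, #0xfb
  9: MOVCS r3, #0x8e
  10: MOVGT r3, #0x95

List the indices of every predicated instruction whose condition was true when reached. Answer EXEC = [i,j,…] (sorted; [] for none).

0: ✓ CMP  NZCV=1000
1: · ADDHI
2: · SUBCS
3: · MOVEQ
4: ✓ CMP  NZCV=0010
5: · MOVMI
6: · MOVLT
7: · SUBCC
8: ✓ CMP  NZCV=0000
9: · MOVCS
10: ✓ MOVGT  r3←0x95

EXEC = [10]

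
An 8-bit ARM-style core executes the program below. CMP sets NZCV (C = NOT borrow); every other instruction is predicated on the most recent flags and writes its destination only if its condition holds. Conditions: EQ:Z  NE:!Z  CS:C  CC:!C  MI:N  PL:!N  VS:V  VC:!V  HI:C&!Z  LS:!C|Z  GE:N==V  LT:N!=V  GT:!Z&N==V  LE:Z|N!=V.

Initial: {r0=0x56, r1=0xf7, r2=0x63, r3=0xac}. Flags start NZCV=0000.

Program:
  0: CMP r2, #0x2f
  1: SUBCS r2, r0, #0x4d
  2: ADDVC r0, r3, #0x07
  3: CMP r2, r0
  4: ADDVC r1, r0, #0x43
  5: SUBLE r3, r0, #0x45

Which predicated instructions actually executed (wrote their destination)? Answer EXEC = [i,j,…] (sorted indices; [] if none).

EXEC = [1,2,4]

[0] flags=0010 → (cmp)
[1] flags=0010 CS?T → r2=0x09
[2] flags=0010 VC?T → r0=0xb3
[3] flags=0000 → (cmp)
[4] flags=0000 VC?T → r1=0xf6
[5] flags=0000 LE?F → skip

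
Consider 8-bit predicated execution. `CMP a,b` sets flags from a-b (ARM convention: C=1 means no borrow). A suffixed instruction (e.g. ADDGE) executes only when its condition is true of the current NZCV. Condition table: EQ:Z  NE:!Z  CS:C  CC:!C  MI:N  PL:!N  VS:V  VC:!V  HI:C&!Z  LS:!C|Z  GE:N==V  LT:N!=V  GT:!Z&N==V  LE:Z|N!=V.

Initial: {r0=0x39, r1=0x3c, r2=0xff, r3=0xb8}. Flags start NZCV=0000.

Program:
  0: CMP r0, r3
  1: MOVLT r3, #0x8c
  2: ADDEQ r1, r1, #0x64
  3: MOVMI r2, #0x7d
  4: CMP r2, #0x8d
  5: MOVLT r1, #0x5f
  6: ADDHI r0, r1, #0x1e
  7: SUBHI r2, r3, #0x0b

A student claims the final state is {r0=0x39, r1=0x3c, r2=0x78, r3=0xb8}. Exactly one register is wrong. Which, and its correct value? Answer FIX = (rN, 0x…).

0: ✓ CMP  NZCV=1001
1: · MOVLT
2: · ADDEQ
3: ✓ MOVMI  r2←0x7d
4: ✓ CMP  NZCV=1001
5: · MOVLT
6: · ADDHI
7: · SUBHI

FIX = (r2, 0x7d)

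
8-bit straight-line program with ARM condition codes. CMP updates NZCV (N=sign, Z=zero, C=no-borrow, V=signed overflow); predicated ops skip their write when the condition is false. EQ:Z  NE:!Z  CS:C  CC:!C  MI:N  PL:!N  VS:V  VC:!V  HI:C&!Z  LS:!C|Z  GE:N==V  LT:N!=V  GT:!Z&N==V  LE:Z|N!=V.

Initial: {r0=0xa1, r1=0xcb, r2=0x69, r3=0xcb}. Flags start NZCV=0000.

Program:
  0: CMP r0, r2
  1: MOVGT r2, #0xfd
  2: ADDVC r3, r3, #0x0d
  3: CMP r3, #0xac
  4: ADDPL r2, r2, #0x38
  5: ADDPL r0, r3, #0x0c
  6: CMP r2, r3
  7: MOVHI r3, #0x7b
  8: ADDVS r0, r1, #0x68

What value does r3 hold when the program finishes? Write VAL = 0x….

VAL = 0xcb

[0] flags=0011 → (cmp)
[1] flags=0011 GT?F → skip
[2] flags=0011 VC?F → skip
[3] flags=0010 → (cmp)
[4] flags=0010 PL?T → r2=0xa1
[5] flags=0010 PL?T → r0=0xd7
[6] flags=1000 → (cmp)
[7] flags=1000 HI?F → skip
[8] flags=1000 VS?F → skip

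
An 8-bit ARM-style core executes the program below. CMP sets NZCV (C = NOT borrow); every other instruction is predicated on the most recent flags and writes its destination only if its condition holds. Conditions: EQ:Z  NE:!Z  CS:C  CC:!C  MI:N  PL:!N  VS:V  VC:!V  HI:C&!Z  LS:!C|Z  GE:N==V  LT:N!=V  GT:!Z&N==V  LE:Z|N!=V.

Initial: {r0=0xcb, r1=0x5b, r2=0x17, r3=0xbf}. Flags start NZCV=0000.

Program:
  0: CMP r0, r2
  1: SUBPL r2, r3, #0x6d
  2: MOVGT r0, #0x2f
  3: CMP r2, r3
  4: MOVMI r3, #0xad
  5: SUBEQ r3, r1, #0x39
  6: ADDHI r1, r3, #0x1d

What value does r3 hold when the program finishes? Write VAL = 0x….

0: ✓ CMP  NZCV=1010
1: · SUBPL
2: · MOVGT
3: ✓ CMP  NZCV=0000
4: · MOVMI
5: · SUBEQ
6: · ADDHI

VAL = 0xbf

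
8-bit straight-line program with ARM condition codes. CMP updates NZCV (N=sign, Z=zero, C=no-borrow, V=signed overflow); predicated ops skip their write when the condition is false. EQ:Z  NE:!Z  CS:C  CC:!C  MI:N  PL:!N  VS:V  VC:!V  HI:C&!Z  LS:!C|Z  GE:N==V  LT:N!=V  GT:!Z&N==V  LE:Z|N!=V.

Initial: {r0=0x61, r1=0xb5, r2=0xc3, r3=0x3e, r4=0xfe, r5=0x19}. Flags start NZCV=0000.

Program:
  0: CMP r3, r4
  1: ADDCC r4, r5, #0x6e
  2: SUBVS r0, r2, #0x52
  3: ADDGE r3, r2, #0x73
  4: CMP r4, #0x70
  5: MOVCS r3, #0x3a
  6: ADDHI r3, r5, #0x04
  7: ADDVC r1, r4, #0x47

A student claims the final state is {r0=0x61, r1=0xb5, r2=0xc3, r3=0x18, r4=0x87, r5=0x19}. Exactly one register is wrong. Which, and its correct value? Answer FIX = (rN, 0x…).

0: ✓ CMP  NZCV=0000
1: ✓ ADDCC  r4←0x87
2: · SUBVS
3: ✓ ADDGE  r3←0x36
4: ✓ CMP  NZCV=0011
5: ✓ MOVCS  r3←0x3a
6: ✓ ADDHI  r3←0x1d
7: · ADDVC

FIX = (r3, 0x1d)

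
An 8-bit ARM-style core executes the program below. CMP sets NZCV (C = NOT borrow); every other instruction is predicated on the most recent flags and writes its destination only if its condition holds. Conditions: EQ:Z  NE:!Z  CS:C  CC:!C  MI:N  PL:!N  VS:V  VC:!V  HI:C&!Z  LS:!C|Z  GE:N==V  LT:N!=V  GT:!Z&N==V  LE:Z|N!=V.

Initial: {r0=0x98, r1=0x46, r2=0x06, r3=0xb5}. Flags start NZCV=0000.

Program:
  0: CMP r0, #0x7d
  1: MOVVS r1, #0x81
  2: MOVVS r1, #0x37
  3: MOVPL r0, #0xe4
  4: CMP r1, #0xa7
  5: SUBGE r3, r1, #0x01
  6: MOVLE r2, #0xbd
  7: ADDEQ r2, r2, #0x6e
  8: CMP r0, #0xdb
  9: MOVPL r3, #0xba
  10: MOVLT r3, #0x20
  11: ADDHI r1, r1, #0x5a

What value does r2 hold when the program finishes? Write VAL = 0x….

VAL = 0x06

0: ✓ CMP  NZCV=0011
1: ✓ MOVVS  r1←0x81
2: ✓ MOVVS  r1←0x37
3: ✓ MOVPL  r0←0xe4
4: ✓ CMP  NZCV=1001
5: ✓ SUBGE  r3←0x36
6: · MOVLE
7: · ADDEQ
8: ✓ CMP  NZCV=0010
9: ✓ MOVPL  r3←0xba
10: · MOVLT
11: ✓ ADDHI  r1←0x91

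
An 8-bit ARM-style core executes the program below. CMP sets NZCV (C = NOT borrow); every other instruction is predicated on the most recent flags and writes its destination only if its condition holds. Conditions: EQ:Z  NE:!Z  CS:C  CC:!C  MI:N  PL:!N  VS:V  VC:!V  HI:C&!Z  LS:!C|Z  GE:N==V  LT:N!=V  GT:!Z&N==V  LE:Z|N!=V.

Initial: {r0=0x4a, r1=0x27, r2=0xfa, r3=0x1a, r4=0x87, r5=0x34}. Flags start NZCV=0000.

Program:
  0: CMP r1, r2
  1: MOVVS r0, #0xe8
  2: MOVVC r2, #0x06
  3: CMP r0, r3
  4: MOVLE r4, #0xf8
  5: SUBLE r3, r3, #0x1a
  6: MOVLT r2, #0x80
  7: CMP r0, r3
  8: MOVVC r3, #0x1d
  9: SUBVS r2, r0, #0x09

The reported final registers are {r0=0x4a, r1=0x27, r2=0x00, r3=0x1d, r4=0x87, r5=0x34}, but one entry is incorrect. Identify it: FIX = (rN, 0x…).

0: ✓ CMP  NZCV=0000
1: · MOVVS
2: ✓ MOVVC  r2←0x06
3: ✓ CMP  NZCV=0010
4: · MOVLE
5: · SUBLE
6: · MOVLT
7: ✓ CMP  NZCV=0010
8: ✓ MOVVC  r3←0x1d
9: · SUBVS

FIX = (r2, 0x06)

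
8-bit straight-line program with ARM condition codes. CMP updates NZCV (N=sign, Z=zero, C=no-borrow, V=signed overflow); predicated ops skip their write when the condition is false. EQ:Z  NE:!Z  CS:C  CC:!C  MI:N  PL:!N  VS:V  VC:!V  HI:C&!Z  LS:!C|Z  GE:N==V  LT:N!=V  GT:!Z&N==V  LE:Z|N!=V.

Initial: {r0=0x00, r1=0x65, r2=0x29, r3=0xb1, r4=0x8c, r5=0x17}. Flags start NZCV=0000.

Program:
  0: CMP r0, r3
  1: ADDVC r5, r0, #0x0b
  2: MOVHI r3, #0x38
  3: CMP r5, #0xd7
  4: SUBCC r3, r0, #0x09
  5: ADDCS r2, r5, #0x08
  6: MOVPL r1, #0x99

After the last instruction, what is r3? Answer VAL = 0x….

VAL = 0xf7

0: ✓ CMP  NZCV=0000
1: ✓ ADDVC  r5←0x0b
2: · MOVHI
3: ✓ CMP  NZCV=0000
4: ✓ SUBCC  r3←0xf7
5: · ADDCS
6: ✓ MOVPL  r1←0x99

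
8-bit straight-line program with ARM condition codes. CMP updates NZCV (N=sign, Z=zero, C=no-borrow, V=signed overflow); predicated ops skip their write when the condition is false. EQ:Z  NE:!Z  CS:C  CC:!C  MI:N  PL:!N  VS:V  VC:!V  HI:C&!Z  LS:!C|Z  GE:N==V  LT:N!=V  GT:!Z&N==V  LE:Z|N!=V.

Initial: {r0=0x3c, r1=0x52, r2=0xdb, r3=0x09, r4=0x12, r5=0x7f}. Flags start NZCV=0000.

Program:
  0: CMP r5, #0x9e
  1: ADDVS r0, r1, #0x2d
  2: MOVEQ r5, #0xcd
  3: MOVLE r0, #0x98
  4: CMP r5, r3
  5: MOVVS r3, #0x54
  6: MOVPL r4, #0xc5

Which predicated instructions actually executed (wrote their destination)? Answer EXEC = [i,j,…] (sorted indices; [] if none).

EXEC = [1,6]

[0] flags=1001 → (cmp)
[1] flags=1001 VS?T → r0=0x7f
[2] flags=1001 EQ?F → skip
[3] flags=1001 LE?F → skip
[4] flags=0010 → (cmp)
[5] flags=0010 VS?F → skip
[6] flags=0010 PL?T → r4=0xc5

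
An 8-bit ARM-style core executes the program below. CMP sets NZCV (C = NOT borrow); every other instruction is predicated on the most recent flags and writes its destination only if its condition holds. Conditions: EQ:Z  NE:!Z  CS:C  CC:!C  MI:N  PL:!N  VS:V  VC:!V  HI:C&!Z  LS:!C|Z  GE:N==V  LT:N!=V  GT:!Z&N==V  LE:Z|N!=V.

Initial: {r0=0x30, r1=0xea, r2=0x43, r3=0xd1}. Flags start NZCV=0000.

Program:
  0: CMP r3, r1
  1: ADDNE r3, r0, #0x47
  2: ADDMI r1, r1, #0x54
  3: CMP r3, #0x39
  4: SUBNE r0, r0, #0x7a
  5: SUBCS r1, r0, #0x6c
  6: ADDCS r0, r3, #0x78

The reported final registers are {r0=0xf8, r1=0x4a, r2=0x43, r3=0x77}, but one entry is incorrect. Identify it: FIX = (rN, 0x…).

FIX = (r0, 0xef)

0: ✓ CMP  NZCV=1000
1: ✓ ADDNE  r3←0x77
2: ✓ ADDMI  r1←0x3e
3: ✓ CMP  NZCV=0010
4: ✓ SUBNE  r0←0xb6
5: ✓ SUBCS  r1←0x4a
6: ✓ ADDCS  r0←0xef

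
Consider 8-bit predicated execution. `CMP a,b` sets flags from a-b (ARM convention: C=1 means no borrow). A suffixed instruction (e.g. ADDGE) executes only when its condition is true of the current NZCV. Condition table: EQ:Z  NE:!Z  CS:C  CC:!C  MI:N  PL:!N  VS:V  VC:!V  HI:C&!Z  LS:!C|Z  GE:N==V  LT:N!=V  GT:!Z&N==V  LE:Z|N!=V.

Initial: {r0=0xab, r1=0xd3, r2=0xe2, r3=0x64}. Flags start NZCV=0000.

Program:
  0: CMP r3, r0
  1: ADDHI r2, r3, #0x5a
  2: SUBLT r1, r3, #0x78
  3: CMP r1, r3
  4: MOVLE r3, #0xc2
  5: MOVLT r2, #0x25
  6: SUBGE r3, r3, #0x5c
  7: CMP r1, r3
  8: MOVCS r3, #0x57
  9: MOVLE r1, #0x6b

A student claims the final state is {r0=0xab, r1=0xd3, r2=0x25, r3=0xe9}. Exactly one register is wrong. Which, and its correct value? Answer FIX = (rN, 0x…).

[0] flags=1001 → (cmp)
[1] flags=1001 HI?F → skip
[2] flags=1001 LT?F → skip
[3] flags=0011 → (cmp)
[4] flags=0011 LE?T → r3=0xc2
[5] flags=0011 LT?T → r2=0x25
[6] flags=0011 GE?F → skip
[7] flags=0010 → (cmp)
[8] flags=0010 CS?T → r3=0x57
[9] flags=0010 LE?F → skip

FIX = (r3, 0x57)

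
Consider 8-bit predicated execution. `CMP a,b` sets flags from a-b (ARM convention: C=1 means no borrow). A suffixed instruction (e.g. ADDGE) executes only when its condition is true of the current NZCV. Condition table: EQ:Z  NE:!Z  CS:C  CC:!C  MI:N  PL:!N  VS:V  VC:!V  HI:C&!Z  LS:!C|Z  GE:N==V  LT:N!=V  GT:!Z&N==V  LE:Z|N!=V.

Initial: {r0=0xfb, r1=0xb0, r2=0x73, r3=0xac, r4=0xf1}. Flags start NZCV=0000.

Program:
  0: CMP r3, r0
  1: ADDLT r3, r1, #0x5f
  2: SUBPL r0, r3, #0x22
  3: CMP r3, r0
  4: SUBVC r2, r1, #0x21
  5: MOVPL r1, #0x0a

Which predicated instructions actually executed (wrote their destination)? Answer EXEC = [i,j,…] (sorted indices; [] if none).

EXEC = [1,4,5]

[0] flags=1000 → (cmp)
[1] flags=1000 LT?T → r3=0x0f
[2] flags=1000 PL?F → skip
[3] flags=0000 → (cmp)
[4] flags=0000 VC?T → r2=0x8f
[5] flags=0000 PL?T → r1=0x0a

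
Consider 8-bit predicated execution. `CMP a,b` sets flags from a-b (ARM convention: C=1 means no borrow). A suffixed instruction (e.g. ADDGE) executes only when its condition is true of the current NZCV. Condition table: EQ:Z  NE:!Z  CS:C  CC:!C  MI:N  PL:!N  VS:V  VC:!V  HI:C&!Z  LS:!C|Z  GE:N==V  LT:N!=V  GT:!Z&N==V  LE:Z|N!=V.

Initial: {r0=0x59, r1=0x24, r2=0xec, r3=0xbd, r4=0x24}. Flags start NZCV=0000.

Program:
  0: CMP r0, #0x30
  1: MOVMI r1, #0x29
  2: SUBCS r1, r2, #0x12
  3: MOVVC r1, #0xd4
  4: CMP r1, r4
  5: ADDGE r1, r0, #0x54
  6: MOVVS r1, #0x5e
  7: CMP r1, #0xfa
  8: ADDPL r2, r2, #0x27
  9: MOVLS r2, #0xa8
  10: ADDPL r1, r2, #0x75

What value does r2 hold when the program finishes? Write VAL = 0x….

[0] flags=0010 → (cmp)
[1] flags=0010 MI?F → skip
[2] flags=0010 CS?T → r1=0xda
[3] flags=0010 VC?T → r1=0xd4
[4] flags=1010 → (cmp)
[5] flags=1010 GE?F → skip
[6] flags=1010 VS?F → skip
[7] flags=1000 → (cmp)
[8] flags=1000 PL?F → skip
[9] flags=1000 LS?T → r2=0xa8
[10] flags=1000 PL?F → skip

VAL = 0xa8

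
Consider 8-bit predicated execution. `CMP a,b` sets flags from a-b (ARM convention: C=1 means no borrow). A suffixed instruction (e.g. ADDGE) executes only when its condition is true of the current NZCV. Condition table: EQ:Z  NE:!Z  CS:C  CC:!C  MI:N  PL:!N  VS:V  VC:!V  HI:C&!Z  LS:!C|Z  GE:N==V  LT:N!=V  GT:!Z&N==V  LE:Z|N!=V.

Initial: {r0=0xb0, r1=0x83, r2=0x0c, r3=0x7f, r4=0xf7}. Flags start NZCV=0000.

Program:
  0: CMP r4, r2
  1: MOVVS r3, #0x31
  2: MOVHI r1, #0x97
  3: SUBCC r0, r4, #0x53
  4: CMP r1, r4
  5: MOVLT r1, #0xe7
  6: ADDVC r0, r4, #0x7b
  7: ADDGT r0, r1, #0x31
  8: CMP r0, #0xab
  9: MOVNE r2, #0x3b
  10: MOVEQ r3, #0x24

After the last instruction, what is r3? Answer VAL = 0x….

0: ✓ CMP  NZCV=1010
1: · MOVVS
2: ✓ MOVHI  r1←0x97
3: · SUBCC
4: ✓ CMP  NZCV=1000
5: ✓ MOVLT  r1←0xe7
6: ✓ ADDVC  r0←0x72
7: · ADDGT
8: ✓ CMP  NZCV=1001
9: ✓ MOVNE  r2←0x3b
10: · MOVEQ

VAL = 0x7f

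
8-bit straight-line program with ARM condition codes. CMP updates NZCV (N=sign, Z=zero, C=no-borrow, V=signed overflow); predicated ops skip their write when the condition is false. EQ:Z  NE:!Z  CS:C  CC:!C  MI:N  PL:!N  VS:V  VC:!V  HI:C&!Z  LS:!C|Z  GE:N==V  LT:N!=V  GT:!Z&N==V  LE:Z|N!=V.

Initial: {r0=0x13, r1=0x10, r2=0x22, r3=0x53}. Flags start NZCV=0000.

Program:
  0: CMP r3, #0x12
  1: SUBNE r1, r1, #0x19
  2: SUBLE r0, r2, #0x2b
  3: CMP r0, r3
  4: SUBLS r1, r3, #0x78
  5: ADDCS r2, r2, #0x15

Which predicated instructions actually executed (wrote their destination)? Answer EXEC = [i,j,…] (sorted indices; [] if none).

EXEC = [1,4]

[0] flags=0010 → (cmp)
[1] flags=0010 NE?T → r1=0xf7
[2] flags=0010 LE?F → skip
[3] flags=1000 → (cmp)
[4] flags=1000 LS?T → r1=0xdb
[5] flags=1000 CS?F → skip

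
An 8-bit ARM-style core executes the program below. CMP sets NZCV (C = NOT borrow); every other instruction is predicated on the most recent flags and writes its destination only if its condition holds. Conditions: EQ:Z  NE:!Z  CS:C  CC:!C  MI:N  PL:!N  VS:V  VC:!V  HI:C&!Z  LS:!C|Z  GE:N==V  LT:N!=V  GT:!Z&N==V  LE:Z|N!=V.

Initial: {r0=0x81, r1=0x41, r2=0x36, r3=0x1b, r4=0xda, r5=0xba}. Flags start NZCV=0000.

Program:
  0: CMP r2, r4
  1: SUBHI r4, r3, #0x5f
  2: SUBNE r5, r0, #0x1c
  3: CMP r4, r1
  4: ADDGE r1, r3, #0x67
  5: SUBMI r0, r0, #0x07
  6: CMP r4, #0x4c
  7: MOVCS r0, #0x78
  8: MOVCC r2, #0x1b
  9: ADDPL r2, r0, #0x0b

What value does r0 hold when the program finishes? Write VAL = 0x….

VAL = 0x78

0: ✓ CMP  NZCV=0000
1: · SUBHI
2: ✓ SUBNE  r5←0x65
3: ✓ CMP  NZCV=1010
4: · ADDGE
5: ✓ SUBMI  r0←0x7a
6: ✓ CMP  NZCV=1010
7: ✓ MOVCS  r0←0x78
8: · MOVCC
9: · ADDPL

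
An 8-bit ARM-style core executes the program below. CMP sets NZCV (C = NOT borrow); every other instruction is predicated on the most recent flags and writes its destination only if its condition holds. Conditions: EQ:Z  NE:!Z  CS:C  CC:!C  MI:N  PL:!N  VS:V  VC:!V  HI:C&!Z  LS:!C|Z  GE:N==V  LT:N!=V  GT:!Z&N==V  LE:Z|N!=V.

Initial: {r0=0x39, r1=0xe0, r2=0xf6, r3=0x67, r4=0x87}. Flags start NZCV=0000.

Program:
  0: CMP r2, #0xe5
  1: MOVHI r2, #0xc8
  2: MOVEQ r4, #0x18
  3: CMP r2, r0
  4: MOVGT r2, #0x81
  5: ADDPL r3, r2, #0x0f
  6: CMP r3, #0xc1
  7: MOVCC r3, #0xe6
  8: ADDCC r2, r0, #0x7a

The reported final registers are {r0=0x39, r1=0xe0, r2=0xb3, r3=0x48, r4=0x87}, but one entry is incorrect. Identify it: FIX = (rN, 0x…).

0: ✓ CMP  NZCV=0010
1: ✓ MOVHI  r2←0xc8
2: · MOVEQ
3: ✓ CMP  NZCV=1010
4: · MOVGT
5: · ADDPL
6: ✓ CMP  NZCV=1001
7: ✓ MOVCC  r3←0xe6
8: ✓ ADDCC  r2←0xb3

FIX = (r3, 0xe6)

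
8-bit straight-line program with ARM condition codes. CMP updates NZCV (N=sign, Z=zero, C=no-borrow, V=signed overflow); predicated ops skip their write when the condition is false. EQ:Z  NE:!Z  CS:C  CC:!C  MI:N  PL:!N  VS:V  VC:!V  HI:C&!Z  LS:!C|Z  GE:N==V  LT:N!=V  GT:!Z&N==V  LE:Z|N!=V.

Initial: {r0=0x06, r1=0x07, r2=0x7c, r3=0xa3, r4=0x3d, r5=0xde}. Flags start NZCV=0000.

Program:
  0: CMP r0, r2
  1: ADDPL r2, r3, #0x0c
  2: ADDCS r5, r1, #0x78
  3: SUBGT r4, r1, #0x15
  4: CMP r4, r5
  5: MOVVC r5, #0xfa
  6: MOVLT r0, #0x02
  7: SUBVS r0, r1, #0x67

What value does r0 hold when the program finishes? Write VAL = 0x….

[0] flags=1000 → (cmp)
[1] flags=1000 PL?F → skip
[2] flags=1000 CS?F → skip
[3] flags=1000 GT?F → skip
[4] flags=0000 → (cmp)
[5] flags=0000 VC?T → r5=0xfa
[6] flags=0000 LT?F → skip
[7] flags=0000 VS?F → skip

VAL = 0x06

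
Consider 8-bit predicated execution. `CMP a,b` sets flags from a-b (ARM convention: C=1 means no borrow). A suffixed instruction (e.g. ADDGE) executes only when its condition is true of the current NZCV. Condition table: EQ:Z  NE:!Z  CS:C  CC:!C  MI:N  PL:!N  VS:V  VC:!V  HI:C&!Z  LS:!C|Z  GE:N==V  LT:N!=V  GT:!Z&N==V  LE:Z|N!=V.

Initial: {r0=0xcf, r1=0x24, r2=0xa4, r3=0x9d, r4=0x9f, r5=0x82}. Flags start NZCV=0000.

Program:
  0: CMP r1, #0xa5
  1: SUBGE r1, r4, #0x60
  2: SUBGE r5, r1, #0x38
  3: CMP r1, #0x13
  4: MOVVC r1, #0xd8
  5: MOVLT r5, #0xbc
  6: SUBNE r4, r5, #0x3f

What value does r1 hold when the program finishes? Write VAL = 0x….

VAL = 0xd8

[0] flags=0000 → (cmp)
[1] flags=0000 GE?T → r1=0x3f
[2] flags=0000 GE?T → r5=0x07
[3] flags=0010 → (cmp)
[4] flags=0010 VC?T → r1=0xd8
[5] flags=0010 LT?F → skip
[6] flags=0010 NE?T → r4=0xc8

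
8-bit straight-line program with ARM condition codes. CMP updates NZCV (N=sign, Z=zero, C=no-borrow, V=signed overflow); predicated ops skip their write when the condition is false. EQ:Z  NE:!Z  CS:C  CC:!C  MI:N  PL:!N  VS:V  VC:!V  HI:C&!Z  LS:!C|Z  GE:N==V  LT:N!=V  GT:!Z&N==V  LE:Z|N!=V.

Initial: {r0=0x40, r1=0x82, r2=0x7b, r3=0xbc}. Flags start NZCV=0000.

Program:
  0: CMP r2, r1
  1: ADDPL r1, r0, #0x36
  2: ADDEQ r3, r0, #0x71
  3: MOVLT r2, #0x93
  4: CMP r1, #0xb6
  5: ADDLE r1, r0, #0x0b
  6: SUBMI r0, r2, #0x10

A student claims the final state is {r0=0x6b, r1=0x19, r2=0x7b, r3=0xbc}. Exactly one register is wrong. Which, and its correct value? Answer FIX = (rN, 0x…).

0: ✓ CMP  NZCV=1001
1: · ADDPL
2: · ADDEQ
3: · MOVLT
4: ✓ CMP  NZCV=1000
5: ✓ ADDLE  r1←0x4b
6: ✓ SUBMI  r0←0x6b

FIX = (r1, 0x4b)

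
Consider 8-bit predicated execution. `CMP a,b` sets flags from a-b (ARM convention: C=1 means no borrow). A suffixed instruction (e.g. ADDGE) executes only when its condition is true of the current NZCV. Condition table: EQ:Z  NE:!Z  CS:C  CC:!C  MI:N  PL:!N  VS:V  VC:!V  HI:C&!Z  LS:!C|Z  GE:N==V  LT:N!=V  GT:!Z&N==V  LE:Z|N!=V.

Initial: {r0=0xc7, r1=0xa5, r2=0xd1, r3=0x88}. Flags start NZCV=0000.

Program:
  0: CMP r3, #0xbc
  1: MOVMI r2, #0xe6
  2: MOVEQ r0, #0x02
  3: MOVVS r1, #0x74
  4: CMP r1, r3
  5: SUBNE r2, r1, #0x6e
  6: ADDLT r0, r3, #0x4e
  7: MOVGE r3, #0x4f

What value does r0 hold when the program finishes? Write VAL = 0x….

0: ✓ CMP  NZCV=1000
1: ✓ MOVMI  r2←0xe6
2: · MOVEQ
3: · MOVVS
4: ✓ CMP  NZCV=0010
5: ✓ SUBNE  r2←0x37
6: · ADDLT
7: ✓ MOVGE  r3←0x4f

VAL = 0xc7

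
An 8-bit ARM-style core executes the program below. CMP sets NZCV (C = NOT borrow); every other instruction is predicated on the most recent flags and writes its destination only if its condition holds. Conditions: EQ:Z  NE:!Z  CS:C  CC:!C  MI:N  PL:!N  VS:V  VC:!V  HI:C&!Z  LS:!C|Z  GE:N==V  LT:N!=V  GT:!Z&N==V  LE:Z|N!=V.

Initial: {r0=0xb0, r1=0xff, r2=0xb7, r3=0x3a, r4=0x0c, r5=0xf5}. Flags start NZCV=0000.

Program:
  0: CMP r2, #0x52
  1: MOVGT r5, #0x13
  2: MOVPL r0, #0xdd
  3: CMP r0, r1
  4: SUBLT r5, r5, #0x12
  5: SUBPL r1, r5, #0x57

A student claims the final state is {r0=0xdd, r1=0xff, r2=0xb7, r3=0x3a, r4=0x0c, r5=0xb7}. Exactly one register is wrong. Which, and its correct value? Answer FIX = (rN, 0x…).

[0] flags=0011 → (cmp)
[1] flags=0011 GT?F → skip
[2] flags=0011 PL?T → r0=0xdd
[3] flags=1000 → (cmp)
[4] flags=1000 LT?T → r5=0xe3
[5] flags=1000 PL?F → skip

FIX = (r5, 0xe3)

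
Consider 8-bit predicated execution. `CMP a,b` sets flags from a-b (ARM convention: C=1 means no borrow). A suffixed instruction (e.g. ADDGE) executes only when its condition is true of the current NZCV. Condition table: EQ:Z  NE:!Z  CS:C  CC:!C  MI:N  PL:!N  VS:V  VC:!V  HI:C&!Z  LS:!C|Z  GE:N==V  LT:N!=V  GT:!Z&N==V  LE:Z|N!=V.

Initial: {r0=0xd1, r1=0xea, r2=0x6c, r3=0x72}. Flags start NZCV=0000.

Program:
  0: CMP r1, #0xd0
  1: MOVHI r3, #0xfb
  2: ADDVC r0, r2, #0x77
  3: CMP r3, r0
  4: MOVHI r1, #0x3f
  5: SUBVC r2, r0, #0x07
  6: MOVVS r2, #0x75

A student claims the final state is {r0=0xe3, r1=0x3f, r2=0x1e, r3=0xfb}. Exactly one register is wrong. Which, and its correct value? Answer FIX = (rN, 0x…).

0: ✓ CMP  NZCV=0010
1: ✓ MOVHI  r3←0xfb
2: ✓ ADDVC  r0←0xe3
3: ✓ CMP  NZCV=0010
4: ✓ MOVHI  r1←0x3f
5: ✓ SUBVC  r2←0xdc
6: · MOVVS

FIX = (r2, 0xdc)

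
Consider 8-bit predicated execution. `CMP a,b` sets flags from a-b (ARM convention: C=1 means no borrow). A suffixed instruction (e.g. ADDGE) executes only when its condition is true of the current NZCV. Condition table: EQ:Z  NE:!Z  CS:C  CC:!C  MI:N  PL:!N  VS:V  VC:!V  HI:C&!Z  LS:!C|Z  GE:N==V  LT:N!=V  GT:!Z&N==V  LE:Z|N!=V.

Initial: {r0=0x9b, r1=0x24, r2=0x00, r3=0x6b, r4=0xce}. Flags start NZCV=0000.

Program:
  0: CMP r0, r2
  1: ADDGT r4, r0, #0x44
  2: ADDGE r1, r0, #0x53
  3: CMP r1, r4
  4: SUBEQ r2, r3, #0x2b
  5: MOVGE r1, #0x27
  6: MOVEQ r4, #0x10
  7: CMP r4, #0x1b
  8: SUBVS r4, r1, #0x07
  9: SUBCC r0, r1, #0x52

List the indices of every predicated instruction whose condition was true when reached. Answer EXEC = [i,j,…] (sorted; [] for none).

[0] flags=1010 → (cmp)
[1] flags=1010 GT?F → skip
[2] flags=1010 GE?F → skip
[3] flags=0000 → (cmp)
[4] flags=0000 EQ?F → skip
[5] flags=0000 GE?T → r1=0x27
[6] flags=0000 EQ?F → skip
[7] flags=1010 → (cmp)
[8] flags=1010 VS?F → skip
[9] flags=1010 CC?F → skip

EXEC = [5]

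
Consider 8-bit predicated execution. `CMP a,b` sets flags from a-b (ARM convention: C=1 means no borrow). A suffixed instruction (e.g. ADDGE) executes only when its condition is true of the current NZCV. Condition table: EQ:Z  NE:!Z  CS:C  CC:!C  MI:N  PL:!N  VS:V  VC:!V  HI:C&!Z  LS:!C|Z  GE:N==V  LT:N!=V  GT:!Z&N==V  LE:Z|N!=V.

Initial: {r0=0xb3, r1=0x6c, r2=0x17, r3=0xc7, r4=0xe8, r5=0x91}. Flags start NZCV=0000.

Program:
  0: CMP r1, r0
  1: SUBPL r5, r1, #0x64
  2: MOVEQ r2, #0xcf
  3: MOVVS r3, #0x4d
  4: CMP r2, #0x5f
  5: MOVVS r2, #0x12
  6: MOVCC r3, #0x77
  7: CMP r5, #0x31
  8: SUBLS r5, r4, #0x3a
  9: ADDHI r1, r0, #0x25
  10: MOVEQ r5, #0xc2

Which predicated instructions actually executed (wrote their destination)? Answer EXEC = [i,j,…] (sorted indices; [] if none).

EXEC = [3,6,9]

0: ✓ CMP  NZCV=1001
1: · SUBPL
2: · MOVEQ
3: ✓ MOVVS  r3←0x4d
4: ✓ CMP  NZCV=1000
5: · MOVVS
6: ✓ MOVCC  r3←0x77
7: ✓ CMP  NZCV=0011
8: · SUBLS
9: ✓ ADDHI  r1←0xd8
10: · MOVEQ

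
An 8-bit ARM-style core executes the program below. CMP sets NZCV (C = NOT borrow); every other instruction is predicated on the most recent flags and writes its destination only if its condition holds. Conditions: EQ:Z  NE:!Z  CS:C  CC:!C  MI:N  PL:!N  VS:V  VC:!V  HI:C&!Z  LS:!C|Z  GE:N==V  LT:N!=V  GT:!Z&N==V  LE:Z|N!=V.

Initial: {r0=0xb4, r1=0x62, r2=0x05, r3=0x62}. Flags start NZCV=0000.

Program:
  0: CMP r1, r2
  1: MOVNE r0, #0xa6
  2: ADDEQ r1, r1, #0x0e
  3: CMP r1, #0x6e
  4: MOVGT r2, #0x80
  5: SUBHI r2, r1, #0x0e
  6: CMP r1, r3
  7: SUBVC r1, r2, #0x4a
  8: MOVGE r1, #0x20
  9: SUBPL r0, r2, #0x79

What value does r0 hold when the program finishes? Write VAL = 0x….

VAL = 0x8c

0: ✓ CMP  NZCV=0010
1: ✓ MOVNE  r0←0xa6
2: · ADDEQ
3: ✓ CMP  NZCV=1000
4: · MOVGT
5: · SUBHI
6: ✓ CMP  NZCV=0110
7: ✓ SUBVC  r1←0xbb
8: ✓ MOVGE  r1←0x20
9: ✓ SUBPL  r0←0x8c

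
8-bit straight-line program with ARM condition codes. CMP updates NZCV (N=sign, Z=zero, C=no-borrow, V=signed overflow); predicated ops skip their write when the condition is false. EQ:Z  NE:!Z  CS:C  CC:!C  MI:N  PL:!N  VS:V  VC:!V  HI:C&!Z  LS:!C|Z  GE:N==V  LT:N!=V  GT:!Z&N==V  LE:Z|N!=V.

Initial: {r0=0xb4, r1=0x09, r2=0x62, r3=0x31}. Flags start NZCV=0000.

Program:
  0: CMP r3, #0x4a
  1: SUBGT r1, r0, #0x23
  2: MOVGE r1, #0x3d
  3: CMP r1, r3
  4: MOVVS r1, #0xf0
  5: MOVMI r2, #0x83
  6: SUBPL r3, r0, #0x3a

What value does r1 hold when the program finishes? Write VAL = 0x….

VAL = 0x09

0: ✓ CMP  NZCV=1000
1: · SUBGT
2: · MOVGE
3: ✓ CMP  NZCV=1000
4: · MOVVS
5: ✓ MOVMI  r2←0x83
6: · SUBPL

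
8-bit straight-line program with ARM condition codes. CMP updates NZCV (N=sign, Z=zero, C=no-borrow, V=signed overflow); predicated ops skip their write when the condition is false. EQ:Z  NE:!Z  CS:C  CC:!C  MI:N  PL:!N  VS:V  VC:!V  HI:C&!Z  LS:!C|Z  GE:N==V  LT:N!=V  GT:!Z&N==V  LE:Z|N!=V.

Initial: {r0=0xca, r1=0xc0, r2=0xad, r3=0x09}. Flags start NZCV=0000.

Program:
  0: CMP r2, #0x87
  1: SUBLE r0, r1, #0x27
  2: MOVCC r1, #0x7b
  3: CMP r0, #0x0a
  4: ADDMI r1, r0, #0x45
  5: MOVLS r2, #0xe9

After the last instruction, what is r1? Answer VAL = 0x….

[0] flags=0010 → (cmp)
[1] flags=0010 LE?F → skip
[2] flags=0010 CC?F → skip
[3] flags=1010 → (cmp)
[4] flags=1010 MI?T → r1=0x0f
[5] flags=1010 LS?F → skip

VAL = 0x0f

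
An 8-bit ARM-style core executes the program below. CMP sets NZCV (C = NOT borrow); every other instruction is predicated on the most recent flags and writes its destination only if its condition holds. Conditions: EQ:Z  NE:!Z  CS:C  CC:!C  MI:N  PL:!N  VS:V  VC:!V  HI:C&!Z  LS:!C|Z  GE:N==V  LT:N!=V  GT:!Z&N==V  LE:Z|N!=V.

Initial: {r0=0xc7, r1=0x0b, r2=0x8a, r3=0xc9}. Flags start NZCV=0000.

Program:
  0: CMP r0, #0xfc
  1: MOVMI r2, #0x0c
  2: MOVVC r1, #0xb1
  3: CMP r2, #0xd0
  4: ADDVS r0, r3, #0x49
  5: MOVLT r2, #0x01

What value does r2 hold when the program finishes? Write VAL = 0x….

VAL = 0x0c

0: ✓ CMP  NZCV=1000
1: ✓ MOVMI  r2←0x0c
2: ✓ MOVVC  r1←0xb1
3: ✓ CMP  NZCV=0000
4: · ADDVS
5: · MOVLT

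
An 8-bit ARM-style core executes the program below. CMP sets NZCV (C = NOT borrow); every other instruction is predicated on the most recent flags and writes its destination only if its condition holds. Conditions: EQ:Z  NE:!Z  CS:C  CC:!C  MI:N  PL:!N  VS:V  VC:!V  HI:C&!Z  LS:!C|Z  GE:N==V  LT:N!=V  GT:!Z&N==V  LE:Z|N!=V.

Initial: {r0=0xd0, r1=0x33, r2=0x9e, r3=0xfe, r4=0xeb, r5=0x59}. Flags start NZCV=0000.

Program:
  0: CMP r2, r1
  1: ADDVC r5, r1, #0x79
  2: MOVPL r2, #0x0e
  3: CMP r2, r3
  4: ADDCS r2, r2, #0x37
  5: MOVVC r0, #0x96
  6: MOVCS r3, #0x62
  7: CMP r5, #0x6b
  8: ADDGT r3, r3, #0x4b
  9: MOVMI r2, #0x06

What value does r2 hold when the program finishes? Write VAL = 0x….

VAL = 0x06

[0] flags=0011 → (cmp)
[1] flags=0011 VC?F → skip
[2] flags=0011 PL?T → r2=0x0e
[3] flags=0000 → (cmp)
[4] flags=0000 CS?F → skip
[5] flags=0000 VC?T → r0=0x96
[6] flags=0000 CS?F → skip
[7] flags=1000 → (cmp)
[8] flags=1000 GT?F → skip
[9] flags=1000 MI?T → r2=0x06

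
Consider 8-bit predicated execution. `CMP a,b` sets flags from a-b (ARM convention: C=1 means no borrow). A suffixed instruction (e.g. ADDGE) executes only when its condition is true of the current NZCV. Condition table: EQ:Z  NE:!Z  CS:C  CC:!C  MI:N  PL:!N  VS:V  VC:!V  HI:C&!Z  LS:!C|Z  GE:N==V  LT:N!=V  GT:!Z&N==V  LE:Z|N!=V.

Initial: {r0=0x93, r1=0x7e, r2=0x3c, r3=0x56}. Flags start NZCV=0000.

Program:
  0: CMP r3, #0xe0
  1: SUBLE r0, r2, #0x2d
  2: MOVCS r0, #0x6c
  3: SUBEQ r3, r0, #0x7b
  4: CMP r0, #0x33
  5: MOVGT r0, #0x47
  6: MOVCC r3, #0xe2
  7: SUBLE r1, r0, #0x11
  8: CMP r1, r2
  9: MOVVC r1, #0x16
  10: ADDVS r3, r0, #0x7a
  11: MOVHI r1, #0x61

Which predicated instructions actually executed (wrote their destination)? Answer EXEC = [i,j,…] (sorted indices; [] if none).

EXEC = [7,10,11]

[0] flags=0000 → (cmp)
[1] flags=0000 LE?F → skip
[2] flags=0000 CS?F → skip
[3] flags=0000 EQ?F → skip
[4] flags=0011 → (cmp)
[5] flags=0011 GT?F → skip
[6] flags=0011 CC?F → skip
[7] flags=0011 LE?T → r1=0x82
[8] flags=0011 → (cmp)
[9] flags=0011 VC?F → skip
[10] flags=0011 VS?T → r3=0x0d
[11] flags=0011 HI?T → r1=0x61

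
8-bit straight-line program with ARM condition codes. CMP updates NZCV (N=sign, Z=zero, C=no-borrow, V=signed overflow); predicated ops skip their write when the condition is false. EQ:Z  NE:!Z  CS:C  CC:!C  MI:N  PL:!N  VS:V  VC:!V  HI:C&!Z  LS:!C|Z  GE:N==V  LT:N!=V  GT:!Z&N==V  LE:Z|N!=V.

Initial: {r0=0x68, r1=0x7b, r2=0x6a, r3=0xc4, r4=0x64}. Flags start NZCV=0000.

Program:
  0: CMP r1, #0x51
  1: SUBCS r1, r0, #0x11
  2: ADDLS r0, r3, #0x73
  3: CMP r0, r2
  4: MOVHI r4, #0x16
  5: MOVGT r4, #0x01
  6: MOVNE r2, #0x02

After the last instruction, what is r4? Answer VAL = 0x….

VAL = 0x64

0: ✓ CMP  NZCV=0010
1: ✓ SUBCS  r1←0x57
2: · ADDLS
3: ✓ CMP  NZCV=1000
4: · MOVHI
5: · MOVGT
6: ✓ MOVNE  r2←0x02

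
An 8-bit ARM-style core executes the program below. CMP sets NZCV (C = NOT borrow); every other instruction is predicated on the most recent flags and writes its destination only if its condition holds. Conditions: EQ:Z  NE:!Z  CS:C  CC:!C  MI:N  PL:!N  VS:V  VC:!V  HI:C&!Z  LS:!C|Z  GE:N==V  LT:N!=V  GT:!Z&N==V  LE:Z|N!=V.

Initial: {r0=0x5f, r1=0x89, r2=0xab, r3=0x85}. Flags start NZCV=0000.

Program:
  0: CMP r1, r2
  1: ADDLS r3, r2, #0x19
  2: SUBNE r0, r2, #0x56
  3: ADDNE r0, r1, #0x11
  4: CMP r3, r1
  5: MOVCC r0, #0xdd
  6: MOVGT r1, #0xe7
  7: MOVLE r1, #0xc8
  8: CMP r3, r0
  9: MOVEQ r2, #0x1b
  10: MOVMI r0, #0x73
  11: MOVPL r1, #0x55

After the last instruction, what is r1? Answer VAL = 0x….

VAL = 0x55

0: ✓ CMP  NZCV=1000
1: ✓ ADDLS  r3←0xc4
2: ✓ SUBNE  r0←0x55
3: ✓ ADDNE  r0←0x9a
4: ✓ CMP  NZCV=0010
5: · MOVCC
6: ✓ MOVGT  r1←0xe7
7: · MOVLE
8: ✓ CMP  NZCV=0010
9: · MOVEQ
10: · MOVMI
11: ✓ MOVPL  r1←0x55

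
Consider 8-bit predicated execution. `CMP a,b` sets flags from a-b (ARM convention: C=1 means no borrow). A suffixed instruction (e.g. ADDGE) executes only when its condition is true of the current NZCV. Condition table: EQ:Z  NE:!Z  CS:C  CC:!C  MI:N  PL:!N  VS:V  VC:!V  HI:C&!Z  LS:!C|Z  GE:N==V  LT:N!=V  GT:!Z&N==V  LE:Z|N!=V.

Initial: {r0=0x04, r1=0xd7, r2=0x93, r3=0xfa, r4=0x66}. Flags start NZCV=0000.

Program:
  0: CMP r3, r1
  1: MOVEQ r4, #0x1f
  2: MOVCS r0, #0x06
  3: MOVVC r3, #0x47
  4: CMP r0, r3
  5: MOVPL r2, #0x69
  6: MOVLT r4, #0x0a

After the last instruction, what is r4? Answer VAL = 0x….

VAL = 0x0a

[0] flags=0010 → (cmp)
[1] flags=0010 EQ?F → skip
[2] flags=0010 CS?T → r0=0x06
[3] flags=0010 VC?T → r3=0x47
[4] flags=1000 → (cmp)
[5] flags=1000 PL?F → skip
[6] flags=1000 LT?T → r4=0x0a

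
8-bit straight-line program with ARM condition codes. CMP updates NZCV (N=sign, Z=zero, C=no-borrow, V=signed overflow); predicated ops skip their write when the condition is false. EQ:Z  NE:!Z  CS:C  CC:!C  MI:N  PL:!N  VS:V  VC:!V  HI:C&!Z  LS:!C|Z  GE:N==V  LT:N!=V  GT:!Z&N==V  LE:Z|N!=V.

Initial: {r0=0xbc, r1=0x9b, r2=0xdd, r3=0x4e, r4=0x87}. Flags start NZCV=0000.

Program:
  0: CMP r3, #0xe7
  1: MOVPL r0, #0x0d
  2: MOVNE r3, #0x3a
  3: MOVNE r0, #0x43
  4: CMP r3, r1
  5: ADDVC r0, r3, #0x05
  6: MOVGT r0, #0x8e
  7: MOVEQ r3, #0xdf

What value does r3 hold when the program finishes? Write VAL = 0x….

VAL = 0x3a

[0] flags=0000 → (cmp)
[1] flags=0000 PL?T → r0=0x0d
[2] flags=0000 NE?T → r3=0x3a
[3] flags=0000 NE?T → r0=0x43
[4] flags=1001 → (cmp)
[5] flags=1001 VC?F → skip
[6] flags=1001 GT?T → r0=0x8e
[7] flags=1001 EQ?F → skip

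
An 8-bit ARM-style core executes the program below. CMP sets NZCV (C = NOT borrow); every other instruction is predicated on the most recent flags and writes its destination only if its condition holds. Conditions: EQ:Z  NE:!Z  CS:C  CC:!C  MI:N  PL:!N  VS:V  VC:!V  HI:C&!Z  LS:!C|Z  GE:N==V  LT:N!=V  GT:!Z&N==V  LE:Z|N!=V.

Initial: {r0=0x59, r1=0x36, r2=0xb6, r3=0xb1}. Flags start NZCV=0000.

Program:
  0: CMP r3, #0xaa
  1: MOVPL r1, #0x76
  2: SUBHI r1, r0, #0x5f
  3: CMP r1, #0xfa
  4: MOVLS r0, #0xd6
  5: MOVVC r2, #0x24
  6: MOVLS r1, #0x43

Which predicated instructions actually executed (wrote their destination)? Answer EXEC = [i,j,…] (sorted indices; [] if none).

0: ✓ CMP  NZCV=0010
1: ✓ MOVPL  r1←0x76
2: ✓ SUBHI  r1←0xfa
3: ✓ CMP  NZCV=0110
4: ✓ MOVLS  r0←0xd6
5: ✓ MOVVC  r2←0x24
6: ✓ MOVLS  r1←0x43

EXEC = [1,2,4,5,6]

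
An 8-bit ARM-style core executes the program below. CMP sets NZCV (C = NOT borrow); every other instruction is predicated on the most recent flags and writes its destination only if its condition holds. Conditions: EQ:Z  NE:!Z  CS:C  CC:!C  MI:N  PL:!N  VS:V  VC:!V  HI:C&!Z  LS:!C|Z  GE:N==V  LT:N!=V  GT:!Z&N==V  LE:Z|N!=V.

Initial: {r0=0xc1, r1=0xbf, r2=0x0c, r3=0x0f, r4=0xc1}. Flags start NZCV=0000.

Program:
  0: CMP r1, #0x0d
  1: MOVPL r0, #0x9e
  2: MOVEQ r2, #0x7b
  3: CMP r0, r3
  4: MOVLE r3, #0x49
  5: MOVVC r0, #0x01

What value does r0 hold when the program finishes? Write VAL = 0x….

0: ✓ CMP  NZCV=1010
1: · MOVPL
2: · MOVEQ
3: ✓ CMP  NZCV=1010
4: ✓ MOVLE  r3←0x49
5: ✓ MOVVC  r0←0x01

VAL = 0x01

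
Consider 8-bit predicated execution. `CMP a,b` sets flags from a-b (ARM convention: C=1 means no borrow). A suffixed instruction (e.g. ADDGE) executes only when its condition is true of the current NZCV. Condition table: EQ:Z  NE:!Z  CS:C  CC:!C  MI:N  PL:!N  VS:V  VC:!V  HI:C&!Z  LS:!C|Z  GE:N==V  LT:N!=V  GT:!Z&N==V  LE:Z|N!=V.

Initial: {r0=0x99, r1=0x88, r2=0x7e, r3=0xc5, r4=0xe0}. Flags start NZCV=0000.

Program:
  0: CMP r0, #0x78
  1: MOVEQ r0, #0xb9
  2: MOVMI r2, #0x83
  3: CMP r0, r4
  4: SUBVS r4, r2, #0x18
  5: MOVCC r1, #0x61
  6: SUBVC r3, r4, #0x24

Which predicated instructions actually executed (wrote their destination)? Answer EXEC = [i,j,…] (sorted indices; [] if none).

0: ✓ CMP  NZCV=0011
1: · MOVEQ
2: · MOVMI
3: ✓ CMP  NZCV=1000
4: · SUBVS
5: ✓ MOVCC  r1←0x61
6: ✓ SUBVC  r3←0xbc

EXEC = [5,6]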